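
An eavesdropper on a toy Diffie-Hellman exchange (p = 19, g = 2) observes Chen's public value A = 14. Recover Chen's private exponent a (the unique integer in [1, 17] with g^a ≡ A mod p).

7

Try successive powers of 2 modulo 19:
2^1 ≡ 2
2^2 ≡ 4
2^3 ≡ 8
2^4 ≡ 16
2^5 ≡ 13
2^6 ≡ 7
2^7 ≡ 14
Found: a = 7.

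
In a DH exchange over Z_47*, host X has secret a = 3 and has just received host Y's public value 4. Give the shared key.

Shared key K = 4^3 mod 47.
4^1 ≡ 4 (mod 47)
4^2 = (4^1)^2 ≡ 4^2 = 16 ≡ 16 (mod 47)
4^3 = 4^2 · 4^1 ≡ 16 · 4 ≡ 17 (mod 47).

17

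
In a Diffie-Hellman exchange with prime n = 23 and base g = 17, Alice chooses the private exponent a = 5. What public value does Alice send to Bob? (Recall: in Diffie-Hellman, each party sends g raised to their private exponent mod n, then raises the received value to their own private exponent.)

21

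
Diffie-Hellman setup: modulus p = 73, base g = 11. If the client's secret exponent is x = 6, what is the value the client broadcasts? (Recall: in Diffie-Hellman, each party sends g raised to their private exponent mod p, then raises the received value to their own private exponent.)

Public value = 11^6 (mod 73).
11^1 ≡ 11 (mod 73)
11^2 = (11^1)^2 ≡ 11^2 = 121 ≡ 48 (mod 73)
11^4 = (11^2)^2 ≡ 48^2 = 2304 ≡ 41 (mod 73)
11^6 = 11^4 · 11^2 ≡ 41 · 48 ≡ 70 (mod 73).

70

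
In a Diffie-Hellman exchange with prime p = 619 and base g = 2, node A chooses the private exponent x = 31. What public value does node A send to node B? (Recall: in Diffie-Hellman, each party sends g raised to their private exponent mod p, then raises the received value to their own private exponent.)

566

Public value = 2^31 (mod 619).
2^1 ≡ 2 (mod 619)
2^2 = (2^1)^2 ≡ 2^2 = 4 ≡ 4 (mod 619)
2^4 = (2^2)^2 ≡ 4^2 = 16 ≡ 16 (mod 619)
2^8 = (2^4)^2 ≡ 16^2 = 256 ≡ 256 (mod 619)
2^16 = (2^8)^2 ≡ 256^2 = 65536 ≡ 541 (mod 619)
2^31 = 2^16 · 2^8 · 2^4 · 2^2 · 2^1 ≡ 541 · 256 · 16 · 4 · 2 ≡ 566 (mod 619).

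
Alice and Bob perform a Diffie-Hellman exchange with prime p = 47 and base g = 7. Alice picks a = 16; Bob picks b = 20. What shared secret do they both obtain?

24

Alice sends A = g^a mod p = 7^16 mod 47.
7^1 ≡ 7 (mod 47)
7^2 = (7^1)^2 ≡ 7^2 = 49 ≡ 2 (mod 47)
7^4 = (7^2)^2 ≡ 2^2 = 4 ≡ 4 (mod 47)
7^8 = (7^4)^2 ≡ 4^2 = 16 ≡ 16 (mod 47)
7^16 = (7^8)^2 ≡ 16^2 = 256 ≡ 21 (mod 47)
So A = 21. Bob then computes K = A^b mod p = 21^20 mod 47.
21^1 ≡ 21 (mod 47)
21^2 = (21^1)^2 ≡ 21^2 = 441 ≡ 18 (mod 47)
21^4 = (21^2)^2 ≡ 18^2 = 324 ≡ 42 (mod 47)
21^8 = (21^4)^2 ≡ 42^2 = 1764 ≡ 25 (mod 47)
21^16 = (21^8)^2 ≡ 25^2 = 625 ≡ 14 (mod 47)
21^20 = 21^16 · 21^4 ≡ 14 · 42 ≡ 24 (mod 47).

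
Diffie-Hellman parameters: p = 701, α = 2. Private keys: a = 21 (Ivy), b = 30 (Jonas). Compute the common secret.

Ivy sends A = α^a mod p = 2^21 mod 701.
2^1 ≡ 2 (mod 701)
2^2 = (2^1)^2 ≡ 2^2 = 4 ≡ 4 (mod 701)
2^4 = (2^2)^2 ≡ 4^2 = 16 ≡ 16 (mod 701)
2^8 = (2^4)^2 ≡ 16^2 = 256 ≡ 256 (mod 701)
2^16 = (2^8)^2 ≡ 256^2 = 65536 ≡ 343 (mod 701)
2^21 = 2^16 · 2^4 · 2^1 ≡ 343 · 16 · 2 ≡ 461 (mod 701).
So A = 461. Jonas then computes K = A^b mod p = 461^30 mod 701.
461^1 ≡ 461 (mod 701)
461^2 = (461^1)^2 ≡ 461^2 = 212521 ≡ 118 (mod 701)
461^4 = (461^2)^2 ≡ 118^2 = 13924 ≡ 605 (mod 701)
461^8 = (461^4)^2 ≡ 605^2 = 366025 ≡ 103 (mod 701)
461^16 = (461^8)^2 ≡ 103^2 = 10609 ≡ 94 (mod 701)
461^30 = 461^16 · 461^8 · 461^4 · 461^2 ≡ 94 · 103 · 605 · 118 ≡ 63 (mod 701).

63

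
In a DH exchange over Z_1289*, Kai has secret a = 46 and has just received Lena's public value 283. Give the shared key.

Shared key K = 283^46 mod 1289.
283^1 ≡ 283 (mod 1289)
283^2 = (283^1)^2 ≡ 283^2 = 80089 ≡ 171 (mod 1289)
283^4 = (283^2)^2 ≡ 171^2 = 29241 ≡ 883 (mod 1289)
283^8 = (283^4)^2 ≡ 883^2 = 779689 ≡ 1133 (mod 1289)
283^16 = (283^8)^2 ≡ 1133^2 = 1283689 ≡ 1134 (mod 1289)
283^32 = (283^16)^2 ≡ 1134^2 = 1285956 ≡ 823 (mod 1289)
283^46 = 283^32 · 283^8 · 283^4 · 283^2 ≡ 823 · 1133 · 883 · 171 ≡ 641 (mod 1289).

641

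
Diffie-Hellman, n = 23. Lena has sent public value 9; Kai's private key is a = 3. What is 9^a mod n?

Shared key K = 9^3 mod 23.
9^1 ≡ 9 (mod 23)
9^2 = (9^1)^2 ≡ 9^2 = 81 ≡ 12 (mod 23)
9^3 = 9^2 · 9^1 ≡ 12 · 9 ≡ 16 (mod 23).

16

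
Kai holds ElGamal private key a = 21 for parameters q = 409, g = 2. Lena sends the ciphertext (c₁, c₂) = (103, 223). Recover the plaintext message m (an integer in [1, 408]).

Shared mask s = c₁^a mod q = 103^21 mod 409.
103^1 ≡ 103 (mod 409)
103^2 = (103^1)^2 ≡ 103^2 = 10609 ≡ 384 (mod 409)
103^4 = (103^2)^2 ≡ 384^2 = 147456 ≡ 216 (mod 409)
103^8 = (103^4)^2 ≡ 216^2 = 46656 ≡ 30 (mod 409)
103^16 = (103^8)^2 ≡ 30^2 = 900 ≡ 82 (mod 409)
103^21 = 103^16 · 103^4 · 103^1 ≡ 82 · 216 · 103 ≡ 196 (mod 409).
So s = 196; s⁻¹ ≡ 48 (mod 409).
m = c₂ · s⁻¹ mod 409 = 223 · 48 mod 409 = 70.

70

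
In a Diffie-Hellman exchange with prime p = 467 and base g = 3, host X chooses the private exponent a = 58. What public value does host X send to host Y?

Public value = 3^58 (mod 467).
3^1 ≡ 3 (mod 467)
3^2 = (3^1)^2 ≡ 3^2 = 9 ≡ 9 (mod 467)
3^4 = (3^2)^2 ≡ 9^2 = 81 ≡ 81 (mod 467)
3^8 = (3^4)^2 ≡ 81^2 = 6561 ≡ 23 (mod 467)
3^16 = (3^8)^2 ≡ 23^2 = 529 ≡ 62 (mod 467)
3^32 = (3^16)^2 ≡ 62^2 = 3844 ≡ 108 (mod 467)
3^58 = 3^32 · 3^16 · 3^8 · 3^2 ≡ 108 · 62 · 23 · 9 ≡ 16 (mod 467).

16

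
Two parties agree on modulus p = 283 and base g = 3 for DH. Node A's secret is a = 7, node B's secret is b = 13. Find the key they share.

187

Node B sends B = g^b mod p = 3^13 mod 283.
3^1 ≡ 3 (mod 283)
3^2 = (3^1)^2 ≡ 3^2 = 9 ≡ 9 (mod 283)
3^4 = (3^2)^2 ≡ 9^2 = 81 ≡ 81 (mod 283)
3^8 = (3^4)^2 ≡ 81^2 = 6561 ≡ 52 (mod 283)
3^13 = 3^8 · 3^4 · 3^1 ≡ 52 · 81 · 3 ≡ 184 (mod 283).
So B = 184. Node A then computes K = B^a mod p = 184^7 mod 283.
184^1 ≡ 184 (mod 283)
184^2 = (184^1)^2 ≡ 184^2 = 33856 ≡ 179 (mod 283)
184^4 = (184^2)^2 ≡ 179^2 = 32041 ≡ 62 (mod 283)
184^7 = 184^4 · 184^2 · 184^1 ≡ 62 · 179 · 184 ≡ 187 (mod 283).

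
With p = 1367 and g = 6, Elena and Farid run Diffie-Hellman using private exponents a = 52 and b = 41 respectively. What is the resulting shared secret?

835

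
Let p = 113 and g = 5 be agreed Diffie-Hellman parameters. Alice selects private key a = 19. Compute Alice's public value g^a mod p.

21

Public value = 5^19 mod 113.
5^1 ≡ 5 (mod 113)
5^2 = (5^1)^2 ≡ 5^2 = 25 ≡ 25 (mod 113)
5^4 = (5^2)^2 ≡ 25^2 = 625 ≡ 60 (mod 113)
5^8 = (5^4)^2 ≡ 60^2 = 3600 ≡ 97 (mod 113)
5^16 = (5^8)^2 ≡ 97^2 = 9409 ≡ 30 (mod 113)
5^19 = 5^16 · 5^2 · 5^1 ≡ 30 · 25 · 5 ≡ 21 (mod 113).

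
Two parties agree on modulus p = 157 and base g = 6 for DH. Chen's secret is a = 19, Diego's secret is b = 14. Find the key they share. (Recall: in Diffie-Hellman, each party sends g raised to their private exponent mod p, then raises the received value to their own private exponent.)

Chen sends A = g^a mod p = 6^19 mod 157.
6^1 ≡ 6 (mod 157)
6^2 = (6^1)^2 ≡ 6^2 = 36 ≡ 36 (mod 157)
6^4 = (6^2)^2 ≡ 36^2 = 1296 ≡ 40 (mod 157)
6^8 = (6^4)^2 ≡ 40^2 = 1600 ≡ 30 (mod 157)
6^16 = (6^8)^2 ≡ 30^2 = 900 ≡ 115 (mod 157)
6^19 = 6^16 · 6^2 · 6^1 ≡ 115 · 36 · 6 ≡ 34 (mod 157).
So A = 34. Diego then computes K = A^b mod p = 34^14 mod 157.
34^1 ≡ 34 (mod 157)
34^2 = (34^1)^2 ≡ 34^2 = 1156 ≡ 57 (mod 157)
34^4 = (34^2)^2 ≡ 57^2 = 3249 ≡ 109 (mod 157)
34^8 = (34^4)^2 ≡ 109^2 = 11881 ≡ 106 (mod 157)
34^14 = 34^8 · 34^4 · 34^2 ≡ 106 · 109 · 57 ≡ 120 (mod 157).

120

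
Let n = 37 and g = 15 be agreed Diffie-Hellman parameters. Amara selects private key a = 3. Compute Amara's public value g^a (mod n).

8

Public value = 15^3 (mod 37).
15^1 ≡ 15 (mod 37)
15^2 = (15^1)^2 ≡ 15^2 = 225 ≡ 3 (mod 37)
15^3 = 15^2 · 15^1 ≡ 3 · 15 ≡ 8 (mod 37).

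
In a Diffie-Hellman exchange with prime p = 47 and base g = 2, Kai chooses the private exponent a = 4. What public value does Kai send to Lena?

16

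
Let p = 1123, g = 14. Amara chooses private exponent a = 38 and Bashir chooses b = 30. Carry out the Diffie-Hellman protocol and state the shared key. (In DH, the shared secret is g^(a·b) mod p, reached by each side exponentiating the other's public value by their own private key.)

Bashir sends B = g^b mod p = 14^30 mod 1123.
14^1 ≡ 14 (mod 1123)
14^2 = (14^1)^2 ≡ 14^2 = 196 ≡ 196 (mod 1123)
14^4 = (14^2)^2 ≡ 196^2 = 38416 ≡ 234 (mod 1123)
14^8 = (14^4)^2 ≡ 234^2 = 54756 ≡ 852 (mod 1123)
14^16 = (14^8)^2 ≡ 852^2 = 725904 ≡ 446 (mod 1123)
14^30 = 14^16 · 14^8 · 14^4 · 14^2 ≡ 446 · 852 · 234 · 196 ≡ 419 (mod 1123).
So B = 419. Amara then computes K = B^a mod p = 419^38 mod 1123.
419^1 ≡ 419 (mod 1123)
419^2 = (419^1)^2 ≡ 419^2 = 175561 ≡ 373 (mod 1123)
419^4 = (419^2)^2 ≡ 373^2 = 139129 ≡ 1000 (mod 1123)
419^8 = (419^4)^2 ≡ 1000^2 = 1000000 ≡ 530 (mod 1123)
419^16 = (419^8)^2 ≡ 530^2 = 280900 ≡ 150 (mod 1123)
419^32 = (419^16)^2 ≡ 150^2 = 22500 ≡ 40 (mod 1123)
419^38 = 419^32 · 419^4 · 419^2 ≡ 40 · 1000 · 373 ≡ 945 (mod 1123).

945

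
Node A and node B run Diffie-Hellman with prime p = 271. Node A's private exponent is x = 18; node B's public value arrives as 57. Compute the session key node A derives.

Shared key K = 57^18 mod 271.
57^1 ≡ 57 (mod 271)
57^2 = (57^1)^2 ≡ 57^2 = 3249 ≡ 268 (mod 271)
57^4 = (57^2)^2 ≡ 268^2 = 71824 ≡ 9 (mod 271)
57^8 = (57^4)^2 ≡ 9^2 = 81 ≡ 81 (mod 271)
57^16 = (57^8)^2 ≡ 81^2 = 6561 ≡ 57 (mod 271)
57^18 = 57^16 · 57^2 ≡ 57 · 268 ≡ 100 (mod 271).

100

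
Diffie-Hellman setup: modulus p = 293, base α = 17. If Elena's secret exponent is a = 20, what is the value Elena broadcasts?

222

Public value = 17^{20} \pmod{293}.
17^1 ≡ 17 (mod 293)
17^2 = (17^1)^2 ≡ 17^2 = 289 ≡ 289 (mod 293)
17^4 = (17^2)^2 ≡ 289^2 = 83521 ≡ 16 (mod 293)
17^8 = (17^4)^2 ≡ 16^2 = 256 ≡ 256 (mod 293)
17^16 = (17^8)^2 ≡ 256^2 = 65536 ≡ 197 (mod 293)
17^20 = 17^16 · 17^4 ≡ 197 · 16 ≡ 222 (mod 293).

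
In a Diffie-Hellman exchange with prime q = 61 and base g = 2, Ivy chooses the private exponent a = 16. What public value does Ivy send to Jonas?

22

Public value = 2^16 (mod 61).
2^1 ≡ 2 (mod 61)
2^2 = (2^1)^2 ≡ 2^2 = 4 ≡ 4 (mod 61)
2^4 = (2^2)^2 ≡ 4^2 = 16 ≡ 16 (mod 61)
2^8 = (2^4)^2 ≡ 16^2 = 256 ≡ 12 (mod 61)
2^16 = (2^8)^2 ≡ 12^2 = 144 ≡ 22 (mod 61)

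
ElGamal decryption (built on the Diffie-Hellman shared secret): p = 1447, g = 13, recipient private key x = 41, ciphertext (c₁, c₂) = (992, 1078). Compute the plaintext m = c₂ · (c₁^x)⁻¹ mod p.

1041

Shared mask s = c₁^x mod p = 992^41 mod 1447.
992^1 ≡ 992 (mod 1447)
992^2 = (992^1)^2 ≡ 992^2 = 984064 ≡ 104 (mod 1447)
992^4 = (992^2)^2 ≡ 104^2 = 10816 ≡ 687 (mod 1447)
992^8 = (992^4)^2 ≡ 687^2 = 471969 ≡ 247 (mod 1447)
992^16 = (992^8)^2 ≡ 247^2 = 61009 ≡ 235 (mod 1447)
992^32 = (992^16)^2 ≡ 235^2 = 55225 ≡ 239 (mod 1447)
992^41 = 992^32 · 992^8 · 992^1 ≡ 239 · 247 · 992 ≡ 646 (mod 1447).
So s = 646; s⁻¹ ≡ 56 (mod 1447).
m = c₂ · s⁻¹ mod 1447 = 1078 · 56 mod 1447 = 1041.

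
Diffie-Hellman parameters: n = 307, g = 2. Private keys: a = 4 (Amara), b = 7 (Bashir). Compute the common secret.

182

Amara sends A = g^a mod n = 2^4 mod 307.
2^1 ≡ 2 (mod 307)
2^2 = (2^1)^2 ≡ 2^2 = 4 ≡ 4 (mod 307)
2^4 = (2^2)^2 ≡ 4^2 = 16 ≡ 16 (mod 307)
So A = 16. Bashir then computes K = A^b mod n = 16^7 mod 307.
16^1 ≡ 16 (mod 307)
16^2 = (16^1)^2 ≡ 16^2 = 256 ≡ 256 (mod 307)
16^4 = (16^2)^2 ≡ 256^2 = 65536 ≡ 145 (mod 307)
16^7 = 16^4 · 16^2 · 16^1 ≡ 145 · 256 · 16 ≡ 182 (mod 307).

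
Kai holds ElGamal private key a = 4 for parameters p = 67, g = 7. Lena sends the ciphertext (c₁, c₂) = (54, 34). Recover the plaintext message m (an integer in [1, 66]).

Shared mask s = c₁^a mod p = 54^4 mod 67.
54^1 ≡ 54 (mod 67)
54^2 = (54^1)^2 ≡ 54^2 = 2916 ≡ 35 (mod 67)
54^4 = (54^2)^2 ≡ 35^2 = 1225 ≡ 19 (mod 67)
So s = 19; s⁻¹ ≡ 60 (mod 67).
m = c₂ · s⁻¹ mod 67 = 34 · 60 mod 67 = 30.

30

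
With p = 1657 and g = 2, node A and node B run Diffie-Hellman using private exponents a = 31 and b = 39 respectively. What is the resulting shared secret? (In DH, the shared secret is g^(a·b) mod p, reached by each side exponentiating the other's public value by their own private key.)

Node B sends B = g^b mod p = 2^39 mod 1657.
2^1 ≡ 2 (mod 1657)
2^2 = (2^1)^2 ≡ 2^2 = 4 ≡ 4 (mod 1657)
2^4 = (2^2)^2 ≡ 4^2 = 16 ≡ 16 (mod 1657)
2^8 = (2^4)^2 ≡ 16^2 = 256 ≡ 256 (mod 1657)
2^16 = (2^8)^2 ≡ 256^2 = 65536 ≡ 913 (mod 1657)
2^32 = (2^16)^2 ≡ 913^2 = 833569 ≡ 98 (mod 1657)
2^39 = 2^32 · 2^4 · 2^2 · 2^1 ≡ 98 · 16 · 4 · 2 ≡ 945 (mod 1657).
So B = 945. Node A then computes K = B^a mod p = 945^31 mod 1657.
945^1 ≡ 945 (mod 1657)
945^2 = (945^1)^2 ≡ 945^2 = 893025 ≡ 1559 (mod 1657)
945^4 = (945^2)^2 ≡ 1559^2 = 2430481 ≡ 1319 (mod 1657)
945^8 = (945^4)^2 ≡ 1319^2 = 1739761 ≡ 1568 (mod 1657)
945^16 = (945^8)^2 ≡ 1568^2 = 2458624 ≡ 1293 (mod 1657)
945^31 = 945^16 · 945^8 · 945^4 · 945^2 · 945^1 ≡ 1293 · 1568 · 1319 · 1559 · 945 ≡ 1564 (mod 1657).

1564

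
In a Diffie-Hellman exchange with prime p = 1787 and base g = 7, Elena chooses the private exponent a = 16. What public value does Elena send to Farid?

147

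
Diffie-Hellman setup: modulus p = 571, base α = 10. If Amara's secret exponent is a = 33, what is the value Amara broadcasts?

346

Public value = 10^33 (mod 571).
10^1 ≡ 10 (mod 571)
10^2 = (10^1)^2 ≡ 10^2 = 100 ≡ 100 (mod 571)
10^4 = (10^2)^2 ≡ 100^2 = 10000 ≡ 293 (mod 571)
10^8 = (10^4)^2 ≡ 293^2 = 85849 ≡ 199 (mod 571)
10^16 = (10^8)^2 ≡ 199^2 = 39601 ≡ 202 (mod 571)
10^32 = (10^16)^2 ≡ 202^2 = 40804 ≡ 263 (mod 571)
10^33 = 10^32 · 10^1 ≡ 263 · 10 ≡ 346 (mod 571).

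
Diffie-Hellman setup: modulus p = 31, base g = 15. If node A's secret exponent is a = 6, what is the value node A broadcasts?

16

Public value = 15^6 (mod 31).
15^1 ≡ 15 (mod 31)
15^2 = (15^1)^2 ≡ 15^2 = 225 ≡ 8 (mod 31)
15^4 = (15^2)^2 ≡ 8^2 = 64 ≡ 2 (mod 31)
15^6 = 15^4 · 15^2 ≡ 2 · 8 ≡ 16 (mod 31).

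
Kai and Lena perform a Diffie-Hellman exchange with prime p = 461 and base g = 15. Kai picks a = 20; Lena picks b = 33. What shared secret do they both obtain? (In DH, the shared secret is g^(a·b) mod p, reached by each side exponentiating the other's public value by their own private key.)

196

Kai sends A = g^a mod p = 15^20 mod 461.
15^1 ≡ 15 (mod 461)
15^2 = (15^1)^2 ≡ 15^2 = 225 ≡ 225 (mod 461)
15^4 = (15^2)^2 ≡ 225^2 = 50625 ≡ 376 (mod 461)
15^8 = (15^4)^2 ≡ 376^2 = 141376 ≡ 310 (mod 461)
15^16 = (15^8)^2 ≡ 310^2 = 96100 ≡ 212 (mod 461)
15^20 = 15^16 · 15^4 ≡ 212 · 376 ≡ 420 (mod 461).
So A = 420. Lena then computes K = A^b mod p = 420^33 mod 461.
420^1 ≡ 420 (mod 461)
420^2 = (420^1)^2 ≡ 420^2 = 176400 ≡ 298 (mod 461)
420^4 = (420^2)^2 ≡ 298^2 = 88804 ≡ 292 (mod 461)
420^8 = (420^4)^2 ≡ 292^2 = 85264 ≡ 440 (mod 461)
420^16 = (420^8)^2 ≡ 440^2 = 193600 ≡ 441 (mod 461)
420^32 = (420^16)^2 ≡ 441^2 = 194481 ≡ 400 (mod 461)
420^33 = 420^32 · 420^1 ≡ 400 · 420 ≡ 196 (mod 461).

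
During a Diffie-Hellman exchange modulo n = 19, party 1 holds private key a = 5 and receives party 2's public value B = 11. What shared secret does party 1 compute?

7

Shared key K = 11^5 mod 19.
11^1 ≡ 11 (mod 19)
11^2 = (11^1)^2 ≡ 11^2 = 121 ≡ 7 (mod 19)
11^4 = (11^2)^2 ≡ 7^2 = 49 ≡ 11 (mod 19)
11^5 = 11^4 · 11^1 ≡ 11 · 11 ≡ 7 (mod 19).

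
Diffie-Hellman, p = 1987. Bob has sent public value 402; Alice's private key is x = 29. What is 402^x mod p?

1758

Shared key K = 402^29 mod 1987.
402^1 ≡ 402 (mod 1987)
402^2 = (402^1)^2 ≡ 402^2 = 161604 ≡ 657 (mod 1987)
402^4 = (402^2)^2 ≡ 657^2 = 431649 ≡ 470 (mod 1987)
402^8 = (402^4)^2 ≡ 470^2 = 220900 ≡ 343 (mod 1987)
402^16 = (402^8)^2 ≡ 343^2 = 117649 ≡ 416 (mod 1987)
402^29 = 402^16 · 402^8 · 402^4 · 402^1 ≡ 416 · 343 · 470 · 402 ≡ 1758 (mod 1987).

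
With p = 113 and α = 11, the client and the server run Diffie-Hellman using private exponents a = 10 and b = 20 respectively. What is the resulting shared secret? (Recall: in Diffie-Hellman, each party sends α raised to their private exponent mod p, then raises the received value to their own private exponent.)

49

The client sends A = α^a mod p = 11^10 mod 113.
11^1 ≡ 11 (mod 113)
11^2 = (11^1)^2 ≡ 11^2 = 121 ≡ 8 (mod 113)
11^4 = (11^2)^2 ≡ 8^2 = 64 ≡ 64 (mod 113)
11^8 = (11^4)^2 ≡ 64^2 = 4096 ≡ 28 (mod 113)
11^10 = 11^8 · 11^2 ≡ 28 · 8 ≡ 111 (mod 113).
So A = 111. The server then computes K = A^b mod p = 111^20 mod 113.
111^1 ≡ 111 (mod 113)
111^2 = (111^1)^2 ≡ 111^2 = 12321 ≡ 4 (mod 113)
111^4 = (111^2)^2 ≡ 4^2 = 16 ≡ 16 (mod 113)
111^8 = (111^4)^2 ≡ 16^2 = 256 ≡ 30 (mod 113)
111^16 = (111^8)^2 ≡ 30^2 = 900 ≡ 109 (mod 113)
111^20 = 111^16 · 111^4 ≡ 109 · 16 ≡ 49 (mod 113).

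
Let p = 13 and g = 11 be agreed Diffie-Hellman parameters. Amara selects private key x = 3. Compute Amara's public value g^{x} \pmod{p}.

5

Public value = 11^{3} \pmod{13}.
11^1 ≡ 11 (mod 13)
11^2 = (11^1)^2 ≡ 11^2 = 121 ≡ 4 (mod 13)
11^3 = 11^2 · 11^1 ≡ 4 · 11 ≡ 5 (mod 13).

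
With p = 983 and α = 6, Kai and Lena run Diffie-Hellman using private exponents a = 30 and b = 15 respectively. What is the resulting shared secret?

2

Kai sends A = α^a mod p = 6^30 mod 983.
6^1 ≡ 6 (mod 983)
6^2 = (6^1)^2 ≡ 6^2 = 36 ≡ 36 (mod 983)
6^4 = (6^2)^2 ≡ 36^2 = 1296 ≡ 313 (mod 983)
6^8 = (6^4)^2 ≡ 313^2 = 97969 ≡ 652 (mod 983)
6^16 = (6^8)^2 ≡ 652^2 = 425104 ≡ 448 (mod 983)
6^30 = 6^16 · 6^8 · 6^4 · 6^2 ≡ 448 · 652 · 313 · 36 ≡ 114 (mod 983).
So A = 114. Lena then computes K = A^b mod p = 114^15 mod 983.
114^1 ≡ 114 (mod 983)
114^2 = (114^1)^2 ≡ 114^2 = 12996 ≡ 217 (mod 983)
114^4 = (114^2)^2 ≡ 217^2 = 47089 ≡ 888 (mod 983)
114^8 = (114^4)^2 ≡ 888^2 = 788544 ≡ 178 (mod 983)
114^15 = 114^8 · 114^4 · 114^2 · 114^1 ≡ 178 · 888 · 217 · 114 ≡ 2 (mod 983).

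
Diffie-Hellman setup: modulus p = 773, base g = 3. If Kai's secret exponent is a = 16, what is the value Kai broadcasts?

670

Public value = 3^16 mod 773.
3^1 ≡ 3 (mod 773)
3^2 = (3^1)^2 ≡ 3^2 = 9 ≡ 9 (mod 773)
3^4 = (3^2)^2 ≡ 9^2 = 81 ≡ 81 (mod 773)
3^8 = (3^4)^2 ≡ 81^2 = 6561 ≡ 377 (mod 773)
3^16 = (3^8)^2 ≡ 377^2 = 142129 ≡ 670 (mod 773)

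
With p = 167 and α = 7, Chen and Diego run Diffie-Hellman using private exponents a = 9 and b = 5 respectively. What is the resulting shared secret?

147

Diego sends B = α^b mod p = 7^5 mod 167.
7^1 ≡ 7 (mod 167)
7^2 = (7^1)^2 ≡ 7^2 = 49 ≡ 49 (mod 167)
7^4 = (7^2)^2 ≡ 49^2 = 2401 ≡ 63 (mod 167)
7^5 = 7^4 · 7^1 ≡ 63 · 7 ≡ 107 (mod 167).
So B = 107. Chen then computes K = B^a mod p = 107^9 mod 167.
107^1 ≡ 107 (mod 167)
107^2 = (107^1)^2 ≡ 107^2 = 11449 ≡ 93 (mod 167)
107^4 = (107^2)^2 ≡ 93^2 = 8649 ≡ 132 (mod 167)
107^8 = (107^4)^2 ≡ 132^2 = 17424 ≡ 56 (mod 167)
107^9 = 107^8 · 107^1 ≡ 56 · 107 ≡ 147 (mod 167).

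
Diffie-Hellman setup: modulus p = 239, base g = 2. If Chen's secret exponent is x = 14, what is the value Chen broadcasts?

132

Public value = 2^14 mod 239.
2^1 ≡ 2 (mod 239)
2^2 = (2^1)^2 ≡ 2^2 = 4 ≡ 4 (mod 239)
2^4 = (2^2)^2 ≡ 4^2 = 16 ≡ 16 (mod 239)
2^8 = (2^4)^2 ≡ 16^2 = 256 ≡ 17 (mod 239)
2^14 = 2^8 · 2^4 · 2^2 ≡ 17 · 16 · 4 ≡ 132 (mod 239).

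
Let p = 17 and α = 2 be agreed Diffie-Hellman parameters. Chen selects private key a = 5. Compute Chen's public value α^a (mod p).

Public value = 2^5 (mod 17).
2^1 ≡ 2 (mod 17)
2^2 = (2^1)^2 ≡ 2^2 = 4 ≡ 4 (mod 17)
2^4 = (2^2)^2 ≡ 4^2 = 16 ≡ 16 (mod 17)
2^5 = 2^4 · 2^1 ≡ 16 · 2 ≡ 15 (mod 17).

15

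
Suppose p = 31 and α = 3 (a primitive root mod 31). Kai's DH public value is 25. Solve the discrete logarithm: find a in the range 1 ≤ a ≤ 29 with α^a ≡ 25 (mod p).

10

Try successive powers of 3 modulo 31:
3^1 ≡ 3
3^2 ≡ 9
3^3 ≡ 27
3^4 ≡ 19
3^5 ≡ 26
3^6 ≡ 16
3^7 ≡ 17
3^8 ≡ 20
3^9 ≡ 29
3^10 ≡ 25
Found: a = 10.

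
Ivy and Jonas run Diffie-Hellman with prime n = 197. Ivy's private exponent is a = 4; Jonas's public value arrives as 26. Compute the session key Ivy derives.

Shared key K = 26^4 mod 197.
26^1 ≡ 26 (mod 197)
26^2 = (26^1)^2 ≡ 26^2 = 676 ≡ 85 (mod 197)
26^4 = (26^2)^2 ≡ 85^2 = 7225 ≡ 133 (mod 197)

133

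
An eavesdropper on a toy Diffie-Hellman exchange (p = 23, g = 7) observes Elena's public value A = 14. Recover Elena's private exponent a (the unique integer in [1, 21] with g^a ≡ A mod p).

15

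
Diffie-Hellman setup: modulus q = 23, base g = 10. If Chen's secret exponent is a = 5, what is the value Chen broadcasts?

Public value = 10^{5} \pmod{23}.
10^1 ≡ 10 (mod 23)
10^2 = (10^1)^2 ≡ 10^2 = 100 ≡ 8 (mod 23)
10^4 = (10^2)^2 ≡ 8^2 = 64 ≡ 18 (mod 23)
10^5 = 10^4 · 10^1 ≡ 18 · 10 ≡ 19 (mod 23).

19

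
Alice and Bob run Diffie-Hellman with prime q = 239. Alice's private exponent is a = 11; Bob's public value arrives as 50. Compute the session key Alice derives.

Shared key K = 50^11 mod 239.
50^1 ≡ 50 (mod 239)
50^2 = (50^1)^2 ≡ 50^2 = 2500 ≡ 110 (mod 239)
50^4 = (50^2)^2 ≡ 110^2 = 12100 ≡ 150 (mod 239)
50^8 = (50^4)^2 ≡ 150^2 = 22500 ≡ 34 (mod 239)
50^11 = 50^8 · 50^2 · 50^1 ≡ 34 · 110 · 50 ≡ 102 (mod 239).

102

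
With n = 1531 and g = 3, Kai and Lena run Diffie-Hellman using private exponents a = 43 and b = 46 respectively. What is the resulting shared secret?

1473

Lena sends B = g^b mod n = 3^46 mod 1531.
3^1 ≡ 3 (mod 1531)
3^2 = (3^1)^2 ≡ 3^2 = 9 ≡ 9 (mod 1531)
3^4 = (3^2)^2 ≡ 9^2 = 81 ≡ 81 (mod 1531)
3^8 = (3^4)^2 ≡ 81^2 = 6561 ≡ 437 (mod 1531)
3^16 = (3^8)^2 ≡ 437^2 = 190969 ≡ 1125 (mod 1531)
3^32 = (3^16)^2 ≡ 1125^2 = 1265625 ≡ 1019 (mod 1531)
3^46 = 3^32 · 3^8 · 3^4 · 3^2 ≡ 1019 · 437 · 81 · 9 ≡ 302 (mod 1531).
So B = 302. Kai then computes K = B^a mod n = 302^43 mod 1531.
302^1 ≡ 302 (mod 1531)
302^2 = (302^1)^2 ≡ 302^2 = 91204 ≡ 875 (mod 1531)
302^4 = (302^2)^2 ≡ 875^2 = 765625 ≡ 125 (mod 1531)
302^8 = (302^4)^2 ≡ 125^2 = 15625 ≡ 315 (mod 1531)
302^16 = (302^8)^2 ≡ 315^2 = 99225 ≡ 1241 (mod 1531)
302^32 = (302^16)^2 ≡ 1241^2 = 1540081 ≡ 1426 (mod 1531)
302^43 = 302^32 · 302^8 · 302^2 · 302^1 ≡ 1426 · 315 · 875 · 302 ≡ 1473 (mod 1531).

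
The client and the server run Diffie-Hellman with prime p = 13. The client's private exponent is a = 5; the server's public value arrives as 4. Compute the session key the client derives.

10

Shared key K = 4^5 mod 13.
4^1 ≡ 4 (mod 13)
4^2 = (4^1)^2 ≡ 4^2 = 16 ≡ 3 (mod 13)
4^4 = (4^2)^2 ≡ 3^2 = 9 ≡ 9 (mod 13)
4^5 = 4^4 · 4^1 ≡ 9 · 4 ≡ 10 (mod 13).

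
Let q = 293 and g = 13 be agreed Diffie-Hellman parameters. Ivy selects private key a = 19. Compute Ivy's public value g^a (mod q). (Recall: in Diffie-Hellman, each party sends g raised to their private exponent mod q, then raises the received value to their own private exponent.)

Public value = 13^19 (mod 293).
13^1 ≡ 13 (mod 293)
13^2 = (13^1)^2 ≡ 13^2 = 169 ≡ 169 (mod 293)
13^4 = (13^2)^2 ≡ 169^2 = 28561 ≡ 140 (mod 293)
13^8 = (13^4)^2 ≡ 140^2 = 19600 ≡ 262 (mod 293)
13^16 = (13^8)^2 ≡ 262^2 = 68644 ≡ 82 (mod 293)
13^19 = 13^16 · 13^2 · 13^1 ≡ 82 · 169 · 13 ≡ 252 (mod 293).

252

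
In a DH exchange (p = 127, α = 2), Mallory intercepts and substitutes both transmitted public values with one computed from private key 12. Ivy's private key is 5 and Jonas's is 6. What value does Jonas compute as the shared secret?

4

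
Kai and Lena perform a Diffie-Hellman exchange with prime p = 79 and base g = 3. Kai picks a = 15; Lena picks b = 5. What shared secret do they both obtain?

41

Lena sends B = g^b mod p = 3^5 mod 79.
3^1 ≡ 3 (mod 79)
3^2 = (3^1)^2 ≡ 3^2 = 9 ≡ 9 (mod 79)
3^4 = (3^2)^2 ≡ 9^2 = 81 ≡ 2 (mod 79)
3^5 = 3^4 · 3^1 ≡ 2 · 3 ≡ 6 (mod 79).
So B = 6. Kai then computes K = B^a mod p = 6^15 mod 79.
6^1 ≡ 6 (mod 79)
6^2 = (6^1)^2 ≡ 6^2 = 36 ≡ 36 (mod 79)
6^4 = (6^2)^2 ≡ 36^2 = 1296 ≡ 32 (mod 79)
6^8 = (6^4)^2 ≡ 32^2 = 1024 ≡ 76 (mod 79)
6^15 = 6^8 · 6^4 · 6^2 · 6^1 ≡ 76 · 32 · 36 · 6 ≡ 41 (mod 79).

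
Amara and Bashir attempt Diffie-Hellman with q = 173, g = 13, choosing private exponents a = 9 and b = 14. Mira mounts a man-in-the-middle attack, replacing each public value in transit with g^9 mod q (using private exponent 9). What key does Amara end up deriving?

Amara receives Mira's public value M = 13^9 mod 173 instead of the honest one.
13^1 ≡ 13 (mod 173)
13^2 = (13^1)^2 ≡ 13^2 = 169 ≡ 169 (mod 173)
13^4 = (13^2)^2 ≡ 169^2 = 28561 ≡ 16 (mod 173)
13^8 = (13^4)^2 ≡ 16^2 = 256 ≡ 83 (mod 173)
13^9 = 13^8 · 13^1 ≡ 83 · 13 ≡ 41 (mod 173).
So M = 41. Amara computes K = M^9 mod 173.
41^1 ≡ 41 (mod 173)
41^2 = (41^1)^2 ≡ 41^2 = 1681 ≡ 124 (mod 173)
41^4 = (41^2)^2 ≡ 124^2 = 15376 ≡ 152 (mod 173)
41^8 = (41^4)^2 ≡ 152^2 = 23104 ≡ 95 (mod 173)
41^9 = 41^8 · 41^1 ≡ 95 · 41 ≡ 89 (mod 173).

89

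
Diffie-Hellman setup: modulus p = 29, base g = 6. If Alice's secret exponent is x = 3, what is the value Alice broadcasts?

13

Public value = 6^3 mod 29.
6^1 ≡ 6 (mod 29)
6^2 = (6^1)^2 ≡ 6^2 = 36 ≡ 7 (mod 29)
6^3 = 6^2 · 6^1 ≡ 7 · 6 ≡ 13 (mod 29).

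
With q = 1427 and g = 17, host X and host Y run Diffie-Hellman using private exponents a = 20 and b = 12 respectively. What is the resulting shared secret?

336

Host Y sends B = g^b mod q = 17^12 mod 1427.
17^1 ≡ 17 (mod 1427)
17^2 = (17^1)^2 ≡ 17^2 = 289 ≡ 289 (mod 1427)
17^4 = (17^2)^2 ≡ 289^2 = 83521 ≡ 755 (mod 1427)
17^8 = (17^4)^2 ≡ 755^2 = 570025 ≡ 652 (mod 1427)
17^12 = 17^8 · 17^4 ≡ 652 · 755 ≡ 1372 (mod 1427).
So B = 1372. Host X then computes K = B^a mod q = 1372^20 mod 1427.
1372^1 ≡ 1372 (mod 1427)
1372^2 = (1372^1)^2 ≡ 1372^2 = 1882384 ≡ 171 (mod 1427)
1372^4 = (1372^2)^2 ≡ 171^2 = 29241 ≡ 701 (mod 1427)
1372^8 = (1372^4)^2 ≡ 701^2 = 491401 ≡ 513 (mod 1427)
1372^16 = (1372^8)^2 ≡ 513^2 = 263169 ≡ 601 (mod 1427)
1372^20 = 1372^16 · 1372^4 ≡ 601 · 701 ≡ 336 (mod 1427).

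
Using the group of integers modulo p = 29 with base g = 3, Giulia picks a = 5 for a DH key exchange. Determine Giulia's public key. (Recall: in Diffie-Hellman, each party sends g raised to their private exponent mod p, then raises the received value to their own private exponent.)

Public value = 3^5 mod 29.
3^1 ≡ 3 (mod 29)
3^2 = (3^1)^2 ≡ 3^2 = 9 ≡ 9 (mod 29)
3^4 = (3^2)^2 ≡ 9^2 = 81 ≡ 23 (mod 29)
3^5 = 3^4 · 3^1 ≡ 23 · 3 ≡ 11 (mod 29).

11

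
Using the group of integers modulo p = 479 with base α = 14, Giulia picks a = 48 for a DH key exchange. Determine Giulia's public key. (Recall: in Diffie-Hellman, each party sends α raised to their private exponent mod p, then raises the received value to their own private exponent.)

105

Public value = 14^48 (mod 479).
14^1 ≡ 14 (mod 479)
14^2 = (14^1)^2 ≡ 14^2 = 196 ≡ 196 (mod 479)
14^4 = (14^2)^2 ≡ 196^2 = 38416 ≡ 96 (mod 479)
14^8 = (14^4)^2 ≡ 96^2 = 9216 ≡ 115 (mod 479)
14^16 = (14^8)^2 ≡ 115^2 = 13225 ≡ 292 (mod 479)
14^32 = (14^16)^2 ≡ 292^2 = 85264 ≡ 2 (mod 479)
14^48 = 14^32 · 14^16 ≡ 2 · 292 ≡ 105 (mod 479).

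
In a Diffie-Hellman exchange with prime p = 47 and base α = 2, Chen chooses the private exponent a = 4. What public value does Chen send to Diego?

16

Public value = 2^4 (mod 47).
2^1 ≡ 2 (mod 47)
2^2 = (2^1)^2 ≡ 2^2 = 4 ≡ 4 (mod 47)
2^4 = (2^2)^2 ≡ 4^2 = 16 ≡ 16 (mod 47)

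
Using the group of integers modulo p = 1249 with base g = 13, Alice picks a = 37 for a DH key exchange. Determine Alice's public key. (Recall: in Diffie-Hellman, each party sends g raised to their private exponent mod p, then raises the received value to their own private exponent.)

Public value = 13^37 (mod 1249).
13^1 ≡ 13 (mod 1249)
13^2 = (13^1)^2 ≡ 13^2 = 169 ≡ 169 (mod 1249)
13^4 = (13^2)^2 ≡ 169^2 = 28561 ≡ 1083 (mod 1249)
13^8 = (13^4)^2 ≡ 1083^2 = 1172889 ≡ 78 (mod 1249)
13^16 = (13^8)^2 ≡ 78^2 = 6084 ≡ 1088 (mod 1249)
13^32 = (13^16)^2 ≡ 1088^2 = 1183744 ≡ 941 (mod 1249)
13^37 = 13^32 · 13^4 · 13^1 ≡ 941 · 1083 · 13 ≡ 196 (mod 1249).

196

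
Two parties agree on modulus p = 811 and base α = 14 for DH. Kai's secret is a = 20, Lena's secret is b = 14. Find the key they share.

130

Kai sends A = α^a mod p = 14^20 mod 811.
14^1 ≡ 14 (mod 811)
14^2 = (14^1)^2 ≡ 14^2 = 196 ≡ 196 (mod 811)
14^4 = (14^2)^2 ≡ 196^2 = 38416 ≡ 299 (mod 811)
14^8 = (14^4)^2 ≡ 299^2 = 89401 ≡ 191 (mod 811)
14^16 = (14^8)^2 ≡ 191^2 = 36481 ≡ 797 (mod 811)
14^20 = 14^16 · 14^4 ≡ 797 · 299 ≡ 680 (mod 811).
So A = 680. Lena then computes K = A^b mod p = 680^14 mod 811.
680^1 ≡ 680 (mod 811)
680^2 = (680^1)^2 ≡ 680^2 = 462400 ≡ 130 (mod 811)
680^4 = (680^2)^2 ≡ 130^2 = 16900 ≡ 680 (mod 811)
680^8 = (680^4)^2 ≡ 680^2 = 462400 ≡ 130 (mod 811)
680^14 = 680^8 · 680^4 · 680^2 ≡ 130 · 680 · 130 ≡ 130 (mod 811).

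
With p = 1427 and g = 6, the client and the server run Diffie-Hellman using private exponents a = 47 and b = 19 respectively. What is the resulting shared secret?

1233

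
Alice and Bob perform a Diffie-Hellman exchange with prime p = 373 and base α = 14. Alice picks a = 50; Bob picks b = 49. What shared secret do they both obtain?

Alice sends A = α^a mod p = 14^50 mod 373.
14^1 ≡ 14 (mod 373)
14^2 = (14^1)^2 ≡ 14^2 = 196 ≡ 196 (mod 373)
14^4 = (14^2)^2 ≡ 196^2 = 38416 ≡ 370 (mod 373)
14^8 = (14^4)^2 ≡ 370^2 = 136900 ≡ 9 (mod 373)
14^16 = (14^8)^2 ≡ 9^2 = 81 ≡ 81 (mod 373)
14^32 = (14^16)^2 ≡ 81^2 = 6561 ≡ 220 (mod 373)
14^50 = 14^32 · 14^16 · 14^2 ≡ 220 · 81 · 196 ≡ 321 (mod 373).
So A = 321. Bob then computes K = A^b mod p = 321^49 mod 373.
321^1 ≡ 321 (mod 373)
321^2 = (321^1)^2 ≡ 321^2 = 103041 ≡ 93 (mod 373)
321^4 = (321^2)^2 ≡ 93^2 = 8649 ≡ 70 (mod 373)
321^8 = (321^4)^2 ≡ 70^2 = 4900 ≡ 51 (mod 373)
321^16 = (321^8)^2 ≡ 51^2 = 2601 ≡ 363 (mod 373)
321^32 = (321^16)^2 ≡ 363^2 = 131769 ≡ 100 (mod 373)
321^49 = 321^32 · 321^16 · 321^1 ≡ 100 · 363 · 321 ≡ 153 (mod 373).

153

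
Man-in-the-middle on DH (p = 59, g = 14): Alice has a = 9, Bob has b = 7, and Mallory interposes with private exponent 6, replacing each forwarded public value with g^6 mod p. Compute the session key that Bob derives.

Bob receives Mallory's public value M = 14^6 mod 59 instead of the honest one.
14^1 ≡ 14 (mod 59)
14^2 = (14^1)^2 ≡ 14^2 = 196 ≡ 19 (mod 59)
14^4 = (14^2)^2 ≡ 19^2 = 361 ≡ 7 (mod 59)
14^6 = 14^4 · 14^2 ≡ 7 · 19 ≡ 15 (mod 59).
So M = 15. Bob computes K = M^7 mod 59.
15^1 ≡ 15 (mod 59)
15^2 = (15^1)^2 ≡ 15^2 = 225 ≡ 48 (mod 59)
15^4 = (15^2)^2 ≡ 48^2 = 2304 ≡ 3 (mod 59)
15^7 = 15^4 · 15^2 · 15^1 ≡ 3 · 48 · 15 ≡ 36 (mod 59).

36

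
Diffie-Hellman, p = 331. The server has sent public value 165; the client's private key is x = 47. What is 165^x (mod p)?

83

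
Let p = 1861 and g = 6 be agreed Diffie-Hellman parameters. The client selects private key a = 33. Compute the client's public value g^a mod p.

853

Public value = 6^33 mod 1861.
6^1 ≡ 6 (mod 1861)
6^2 = (6^1)^2 ≡ 6^2 = 36 ≡ 36 (mod 1861)
6^4 = (6^2)^2 ≡ 36^2 = 1296 ≡ 1296 (mod 1861)
6^8 = (6^4)^2 ≡ 1296^2 = 1679616 ≡ 994 (mod 1861)
6^16 = (6^8)^2 ≡ 994^2 = 988036 ≡ 1706 (mod 1861)
6^32 = (6^16)^2 ≡ 1706^2 = 2910436 ≡ 1693 (mod 1861)
6^33 = 6^32 · 6^1 ≡ 1693 · 6 ≡ 853 (mod 1861).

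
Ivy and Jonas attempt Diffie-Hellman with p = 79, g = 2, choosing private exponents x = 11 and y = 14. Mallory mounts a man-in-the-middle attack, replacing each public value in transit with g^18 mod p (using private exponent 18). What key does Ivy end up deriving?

8

Ivy receives Mallory's public value M = 2^18 mod 79 instead of the honest one.
2^1 ≡ 2 (mod 79)
2^2 = (2^1)^2 ≡ 2^2 = 4 ≡ 4 (mod 79)
2^4 = (2^2)^2 ≡ 4^2 = 16 ≡ 16 (mod 79)
2^8 = (2^4)^2 ≡ 16^2 = 256 ≡ 19 (mod 79)
2^16 = (2^8)^2 ≡ 19^2 = 361 ≡ 45 (mod 79)
2^18 = 2^16 · 2^2 ≡ 45 · 4 ≡ 22 (mod 79).
So M = 22. Ivy computes K = M^11 mod 79.
22^1 ≡ 22 (mod 79)
22^2 = (22^1)^2 ≡ 22^2 = 484 ≡ 10 (mod 79)
22^4 = (22^2)^2 ≡ 10^2 = 100 ≡ 21 (mod 79)
22^8 = (22^4)^2 ≡ 21^2 = 441 ≡ 46 (mod 79)
22^11 = 22^8 · 22^2 · 22^1 ≡ 46 · 10 · 22 ≡ 8 (mod 79).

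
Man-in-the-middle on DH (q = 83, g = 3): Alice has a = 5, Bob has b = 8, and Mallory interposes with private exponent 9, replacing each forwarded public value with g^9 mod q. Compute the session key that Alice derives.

Alice receives Mallory's public value M = 3^9 mod 83 instead of the honest one.
3^1 ≡ 3 (mod 83)
3^2 = (3^1)^2 ≡ 3^2 = 9 ≡ 9 (mod 83)
3^4 = (3^2)^2 ≡ 9^2 = 81 ≡ 81 (mod 83)
3^8 = (3^4)^2 ≡ 81^2 = 6561 ≡ 4 (mod 83)
3^9 = 3^8 · 3^1 ≡ 4 · 3 ≡ 12 (mod 83).
So M = 12. Alice computes K = M^5 mod 83.
12^1 ≡ 12 (mod 83)
12^2 = (12^1)^2 ≡ 12^2 = 144 ≡ 61 (mod 83)
12^4 = (12^2)^2 ≡ 61^2 = 3721 ≡ 69 (mod 83)
12^5 = 12^4 · 12^1 ≡ 69 · 12 ≡ 81 (mod 83).

81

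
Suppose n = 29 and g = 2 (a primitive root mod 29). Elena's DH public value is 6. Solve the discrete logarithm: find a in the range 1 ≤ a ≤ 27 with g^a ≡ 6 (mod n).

6

Try successive powers of 2 modulo 29:
2^1 ≡ 2
2^2 ≡ 4
2^3 ≡ 8
2^4 ≡ 16
2^5 ≡ 3
2^6 ≡ 6
Found: a = 6.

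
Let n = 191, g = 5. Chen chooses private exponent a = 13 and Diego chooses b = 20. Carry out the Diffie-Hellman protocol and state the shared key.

160

Diego sends B = g^b mod n = 5^20 mod 191.
5^1 ≡ 5 (mod 191)
5^2 = (5^1)^2 ≡ 5^2 = 25 ≡ 25 (mod 191)
5^4 = (5^2)^2 ≡ 25^2 = 625 ≡ 52 (mod 191)
5^8 = (5^4)^2 ≡ 52^2 = 2704 ≡ 30 (mod 191)
5^16 = (5^8)^2 ≡ 30^2 = 900 ≡ 136 (mod 191)
5^20 = 5^16 · 5^4 ≡ 136 · 52 ≡ 5 (mod 191).
So B = 5. Chen then computes K = B^a mod n = 5^13 mod 191.
5^1 ≡ 5 (mod 191)
5^2 = (5^1)^2 ≡ 5^2 = 25 ≡ 25 (mod 191)
5^4 = (5^2)^2 ≡ 25^2 = 625 ≡ 52 (mod 191)
5^8 = (5^4)^2 ≡ 52^2 = 2704 ≡ 30 (mod 191)
5^13 = 5^8 · 5^4 · 5^1 ≡ 30 · 52 · 5 ≡ 160 (mod 191).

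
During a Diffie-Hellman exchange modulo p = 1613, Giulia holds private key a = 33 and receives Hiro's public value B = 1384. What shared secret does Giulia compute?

1465

Shared key K = 1384^33 mod 1613.
1384^1 ≡ 1384 (mod 1613)
1384^2 = (1384^1)^2 ≡ 1384^2 = 1915456 ≡ 825 (mod 1613)
1384^4 = (1384^2)^2 ≡ 825^2 = 680625 ≡ 1552 (mod 1613)
1384^8 = (1384^4)^2 ≡ 1552^2 = 2408704 ≡ 495 (mod 1613)
1384^16 = (1384^8)^2 ≡ 495^2 = 245025 ≡ 1462 (mod 1613)
1384^32 = (1384^16)^2 ≡ 1462^2 = 2137444 ≡ 219 (mod 1613)
1384^33 = 1384^32 · 1384^1 ≡ 219 · 1384 ≡ 1465 (mod 1613).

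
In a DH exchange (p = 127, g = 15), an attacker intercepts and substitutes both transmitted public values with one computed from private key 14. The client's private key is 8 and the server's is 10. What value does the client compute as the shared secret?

103

The client receives an attacker's public value M = 15^14 mod 127 instead of the honest one.
15^1 ≡ 15 (mod 127)
15^2 = (15^1)^2 ≡ 15^2 = 225 ≡ 98 (mod 127)
15^4 = (15^2)^2 ≡ 98^2 = 9604 ≡ 79 (mod 127)
15^8 = (15^4)^2 ≡ 79^2 = 6241 ≡ 18 (mod 127)
15^14 = 15^8 · 15^4 · 15^2 ≡ 18 · 79 · 98 ≡ 37 (mod 127).
So M = 37. The client computes K = M^8 mod 127.
37^1 ≡ 37 (mod 127)
37^2 = (37^1)^2 ≡ 37^2 = 1369 ≡ 99 (mod 127)
37^4 = (37^2)^2 ≡ 99^2 = 9801 ≡ 22 (mod 127)
37^8 = (37^4)^2 ≡ 22^2 = 484 ≡ 103 (mod 127)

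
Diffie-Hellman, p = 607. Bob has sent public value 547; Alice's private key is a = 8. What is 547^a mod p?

Shared key K = 547^8 mod 607.
547^1 ≡ 547 (mod 607)
547^2 = (547^1)^2 ≡ 547^2 = 299209 ≡ 565 (mod 607)
547^4 = (547^2)^2 ≡ 565^2 = 319225 ≡ 550 (mod 607)
547^8 = (547^4)^2 ≡ 550^2 = 302500 ≡ 214 (mod 607)

214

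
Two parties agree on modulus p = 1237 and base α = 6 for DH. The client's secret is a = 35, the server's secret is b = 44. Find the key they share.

The server sends B = α^b mod p = 6^44 mod 1237.
6^1 ≡ 6 (mod 1237)
6^2 = (6^1)^2 ≡ 6^2 = 36 ≡ 36 (mod 1237)
6^4 = (6^2)^2 ≡ 36^2 = 1296 ≡ 59 (mod 1237)
6^8 = (6^4)^2 ≡ 59^2 = 3481 ≡ 1007 (mod 1237)
6^16 = (6^8)^2 ≡ 1007^2 = 1014049 ≡ 946 (mod 1237)
6^32 = (6^16)^2 ≡ 946^2 = 894916 ≡ 565 (mod 1237)
6^44 = 6^32 · 6^8 · 6^4 ≡ 565 · 1007 · 59 ≡ 1113 (mod 1237).
So B = 1113. The client then computes K = B^a mod p = 1113^35 mod 1237.
1113^1 ≡ 1113 (mod 1237)
1113^2 = (1113^1)^2 ≡ 1113^2 = 1238769 ≡ 532 (mod 1237)
1113^4 = (1113^2)^2 ≡ 532^2 = 283024 ≡ 988 (mod 1237)
1113^8 = (1113^4)^2 ≡ 988^2 = 976144 ≡ 151 (mod 1237)
1113^16 = (1113^8)^2 ≡ 151^2 = 22801 ≡ 535 (mod 1237)
1113^32 = (1113^16)^2 ≡ 535^2 = 286225 ≡ 478 (mod 1237)
1113^35 = 1113^32 · 1113^2 · 1113^1 ≡ 478 · 532 · 1113 ≡ 900 (mod 1237).

900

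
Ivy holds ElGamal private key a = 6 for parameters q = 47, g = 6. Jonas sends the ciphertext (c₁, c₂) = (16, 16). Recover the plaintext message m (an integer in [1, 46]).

8

Shared mask s = c₁^a mod q = 16^6 mod 47.
16^1 ≡ 16 (mod 47)
16^2 = (16^1)^2 ≡ 16^2 = 256 ≡ 21 (mod 47)
16^4 = (16^2)^2 ≡ 21^2 = 441 ≡ 18 (mod 47)
16^6 = 16^4 · 16^2 ≡ 18 · 21 ≡ 2 (mod 47).
So s = 2; s⁻¹ ≡ 24 (mod 47).
m = c₂ · s⁻¹ mod 47 = 16 · 24 mod 47 = 8.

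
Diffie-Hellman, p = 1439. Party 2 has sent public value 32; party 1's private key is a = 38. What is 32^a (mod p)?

1040

Shared key K = 32^38 mod 1439.
32^1 ≡ 32 (mod 1439)
32^2 = (32^1)^2 ≡ 32^2 = 1024 ≡ 1024 (mod 1439)
32^4 = (32^2)^2 ≡ 1024^2 = 1048576 ≡ 984 (mod 1439)
32^8 = (32^4)^2 ≡ 984^2 = 968256 ≡ 1248 (mod 1439)
32^16 = (32^8)^2 ≡ 1248^2 = 1557504 ≡ 506 (mod 1439)
32^32 = (32^16)^2 ≡ 506^2 = 256036 ≡ 1333 (mod 1439)
32^38 = 32^32 · 32^4 · 32^2 ≡ 1333 · 984 · 1024 ≡ 1040 (mod 1439).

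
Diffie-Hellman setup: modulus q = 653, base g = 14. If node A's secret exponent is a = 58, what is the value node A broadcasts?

Public value = 14^58 (mod 653).
14^1 ≡ 14 (mod 653)
14^2 = (14^1)^2 ≡ 14^2 = 196 ≡ 196 (mod 653)
14^4 = (14^2)^2 ≡ 196^2 = 38416 ≡ 542 (mod 653)
14^8 = (14^4)^2 ≡ 542^2 = 293764 ≡ 567 (mod 653)
14^16 = (14^8)^2 ≡ 567^2 = 321489 ≡ 213 (mod 653)
14^32 = (14^16)^2 ≡ 213^2 = 45369 ≡ 312 (mod 653)
14^58 = 14^32 · 14^16 · 14^8 · 14^2 ≡ 312 · 213 · 567 · 196 ≡ 637 (mod 653).

637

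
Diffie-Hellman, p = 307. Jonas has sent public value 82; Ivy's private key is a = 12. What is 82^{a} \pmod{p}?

256

Shared key K = 82^12 mod 307.
82^1 ≡ 82 (mod 307)
82^2 = (82^1)^2 ≡ 82^2 = 6724 ≡ 277 (mod 307)
82^4 = (82^2)^2 ≡ 277^2 = 76729 ≡ 286 (mod 307)
82^8 = (82^4)^2 ≡ 286^2 = 81796 ≡ 134 (mod 307)
82^12 = 82^8 · 82^4 ≡ 134 · 286 ≡ 256 (mod 307).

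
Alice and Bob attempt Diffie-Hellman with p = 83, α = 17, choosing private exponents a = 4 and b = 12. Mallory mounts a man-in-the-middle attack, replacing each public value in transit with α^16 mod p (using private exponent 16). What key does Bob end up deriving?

Bob receives Mallory's public value M = 17^16 mod 83 instead of the honest one.
17^1 ≡ 17 (mod 83)
17^2 = (17^1)^2 ≡ 17^2 = 289 ≡ 40 (mod 83)
17^4 = (17^2)^2 ≡ 40^2 = 1600 ≡ 23 (mod 83)
17^8 = (17^4)^2 ≡ 23^2 = 529 ≡ 31 (mod 83)
17^16 = (17^8)^2 ≡ 31^2 = 961 ≡ 48 (mod 83)
So M = 48. Bob computes K = M^12 mod 83.
48^1 ≡ 48 (mod 83)
48^2 = (48^1)^2 ≡ 48^2 = 2304 ≡ 63 (mod 83)
48^4 = (48^2)^2 ≡ 63^2 = 3969 ≡ 68 (mod 83)
48^8 = (48^4)^2 ≡ 68^2 = 4624 ≡ 59 (mod 83)
48^12 = 48^8 · 48^4 ≡ 59 · 68 ≡ 28 (mod 83).

28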